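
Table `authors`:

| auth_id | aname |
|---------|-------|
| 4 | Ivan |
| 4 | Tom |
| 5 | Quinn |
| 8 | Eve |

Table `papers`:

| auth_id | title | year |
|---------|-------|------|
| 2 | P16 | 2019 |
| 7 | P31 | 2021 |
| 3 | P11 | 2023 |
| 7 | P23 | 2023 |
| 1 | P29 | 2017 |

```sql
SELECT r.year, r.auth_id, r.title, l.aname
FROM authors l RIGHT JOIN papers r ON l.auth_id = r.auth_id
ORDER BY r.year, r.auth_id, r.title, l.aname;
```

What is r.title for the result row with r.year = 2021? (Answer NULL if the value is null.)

P31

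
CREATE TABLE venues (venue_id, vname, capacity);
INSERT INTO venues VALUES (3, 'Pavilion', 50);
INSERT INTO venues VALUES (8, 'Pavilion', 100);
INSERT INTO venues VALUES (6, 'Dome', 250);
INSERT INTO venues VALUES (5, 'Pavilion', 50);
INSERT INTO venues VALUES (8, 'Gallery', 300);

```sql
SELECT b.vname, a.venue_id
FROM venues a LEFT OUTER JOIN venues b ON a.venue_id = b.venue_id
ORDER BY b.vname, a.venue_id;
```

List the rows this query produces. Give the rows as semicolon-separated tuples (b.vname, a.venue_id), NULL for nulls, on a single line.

LEFT JOIN keeps every row from `venues a`; unmatched rows get NULL for `venues b`'s columns.
Matching on a.venue_id = b.venue_id.
Matched pairs: 7; unmatched a rows kept: 0.

(Dome, 6); (Gallery, 8); (Gallery, 8); (Pavilion, 3); (Pavilion, 5); (Pavilion, 8); (Pavilion, 8)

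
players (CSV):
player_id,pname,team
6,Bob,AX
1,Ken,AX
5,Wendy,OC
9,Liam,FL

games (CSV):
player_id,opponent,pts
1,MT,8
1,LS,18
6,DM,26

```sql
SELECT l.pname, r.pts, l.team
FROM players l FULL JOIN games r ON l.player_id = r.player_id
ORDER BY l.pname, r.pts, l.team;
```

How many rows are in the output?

5

FULL OUTER JOIN keeps every row from both sides; unmatched rows get NULL for the other side's columns.
Matching on l.player_id = r.player_id.
Matched pairs: 3; unmatched l rows kept: 2; unmatched r rows kept: 0.
Total: 3 matched + 2 padded = 5 rows.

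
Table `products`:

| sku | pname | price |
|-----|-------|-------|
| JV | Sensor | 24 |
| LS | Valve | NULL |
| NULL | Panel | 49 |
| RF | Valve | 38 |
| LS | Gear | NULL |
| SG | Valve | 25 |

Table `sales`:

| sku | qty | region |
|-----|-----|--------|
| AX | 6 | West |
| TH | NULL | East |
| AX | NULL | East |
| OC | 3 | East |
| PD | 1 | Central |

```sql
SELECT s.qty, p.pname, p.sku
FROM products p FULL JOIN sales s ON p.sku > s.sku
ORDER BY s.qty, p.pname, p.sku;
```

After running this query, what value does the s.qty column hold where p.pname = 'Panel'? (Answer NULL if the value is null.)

NULL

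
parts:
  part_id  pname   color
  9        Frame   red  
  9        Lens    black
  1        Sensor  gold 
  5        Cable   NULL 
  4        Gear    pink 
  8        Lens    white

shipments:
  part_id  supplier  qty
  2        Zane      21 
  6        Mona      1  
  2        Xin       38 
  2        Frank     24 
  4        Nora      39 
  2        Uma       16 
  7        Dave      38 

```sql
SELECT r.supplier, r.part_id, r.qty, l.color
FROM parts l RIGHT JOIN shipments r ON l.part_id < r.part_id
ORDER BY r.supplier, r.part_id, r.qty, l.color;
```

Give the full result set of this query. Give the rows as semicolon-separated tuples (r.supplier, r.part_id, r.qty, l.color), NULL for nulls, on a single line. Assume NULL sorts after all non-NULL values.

RIGHT JOIN keeps every row from `shipments`; unmatched rows get NULL for `parts`'s columns.
Matching on l.part_id < r.part_id.
Matched pairs: 11; unmatched r rows kept: 0.

(Dave, 7, 38, gold); (Dave, 7, 38, pink); (Dave, 7, 38, NULL); (Frank, 2, 24, gold); (Mona, 6, 1, gold); (Mona, 6, 1, pink); (Mona, 6, 1, NULL); (Nora, 4, 39, gold); (Uma, 2, 16, gold); (Xin, 2, 38, gold); (Zane, 2, 21, gold)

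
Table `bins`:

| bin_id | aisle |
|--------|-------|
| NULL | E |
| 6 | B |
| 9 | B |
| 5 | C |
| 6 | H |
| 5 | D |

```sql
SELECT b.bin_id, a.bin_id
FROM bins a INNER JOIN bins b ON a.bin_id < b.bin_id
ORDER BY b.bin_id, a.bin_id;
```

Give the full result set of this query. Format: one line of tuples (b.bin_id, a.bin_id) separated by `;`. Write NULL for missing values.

(6, 5); (6, 5); (6, 5); (6, 5); (9, 5); (9, 5); (9, 6); (9, 6)

INNER JOIN keeps only pairs where the ON condition holds.
Matching on a.bin_id < b.bin_id. A NULL in a compared column never satisfies the condition.
Matched pairs: 8.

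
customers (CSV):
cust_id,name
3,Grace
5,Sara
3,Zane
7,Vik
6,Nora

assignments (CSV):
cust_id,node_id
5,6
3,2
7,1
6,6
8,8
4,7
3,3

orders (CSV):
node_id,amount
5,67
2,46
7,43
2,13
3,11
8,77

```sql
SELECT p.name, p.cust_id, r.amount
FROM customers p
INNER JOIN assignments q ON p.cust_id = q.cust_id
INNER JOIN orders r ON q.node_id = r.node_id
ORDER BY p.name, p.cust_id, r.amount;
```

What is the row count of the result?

6

Evaluate left to right. First `customers p INNER JOIN assignments q` on cust_id: 7 row(s).
Then INNER JOIN `orders r` on node_id: keep only rows whose q.node_id appears in r.
Result: 6 row(s).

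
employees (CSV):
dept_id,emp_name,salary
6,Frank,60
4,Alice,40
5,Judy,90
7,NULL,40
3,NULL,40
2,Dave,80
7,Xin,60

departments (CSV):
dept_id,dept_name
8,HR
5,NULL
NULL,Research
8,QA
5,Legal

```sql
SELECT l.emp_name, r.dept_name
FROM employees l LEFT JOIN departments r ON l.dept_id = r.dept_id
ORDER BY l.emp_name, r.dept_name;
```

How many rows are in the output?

8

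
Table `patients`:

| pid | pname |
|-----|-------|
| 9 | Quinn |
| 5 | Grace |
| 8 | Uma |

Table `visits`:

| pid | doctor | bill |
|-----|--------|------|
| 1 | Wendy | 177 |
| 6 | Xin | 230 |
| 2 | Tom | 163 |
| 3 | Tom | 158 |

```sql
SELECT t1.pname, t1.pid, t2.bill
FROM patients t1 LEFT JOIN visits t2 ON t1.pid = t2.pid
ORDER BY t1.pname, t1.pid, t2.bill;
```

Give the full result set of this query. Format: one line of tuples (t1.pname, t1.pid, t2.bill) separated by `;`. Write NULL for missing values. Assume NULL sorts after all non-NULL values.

(Grace, 5, NULL); (Quinn, 9, NULL); (Uma, 8, NULL)

LEFT JOIN keeps every row from `patients`; unmatched rows get NULL for `visits`'s columns.
Matching on t1.pid = t2.pid.
- t1[0] pid=9 → no match; kept with NULLs on the t2 side.
- t1[1] pid=5 → no match; kept with NULLs on the t2 side.
- t1[2] pid=8 → no match; kept with NULLs on the t2 side.
After projecting and ordering:
t1.pname | t1.pid | t2.bill
Grace | 5 | NULL
Quinn | 9 | NULL
Uma | 8 | NULL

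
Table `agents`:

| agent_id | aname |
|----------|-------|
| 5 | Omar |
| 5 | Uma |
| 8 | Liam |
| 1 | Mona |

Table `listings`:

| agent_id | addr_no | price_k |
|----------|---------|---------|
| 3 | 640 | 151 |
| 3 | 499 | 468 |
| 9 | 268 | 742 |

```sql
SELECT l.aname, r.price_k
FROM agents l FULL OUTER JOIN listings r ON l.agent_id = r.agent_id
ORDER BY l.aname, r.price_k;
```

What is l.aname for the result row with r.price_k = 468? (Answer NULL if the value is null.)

NULL

FULL OUTER JOIN keeps every row from both sides; unmatched rows get NULL for the other side's columns.
Matching on l.agent_id = r.agent_id.
- l (agent_id=5) has no partner → padded with NULL.
- l (agent_id=5) has no partner → padded with NULL.
- l (agent_id=8) has no partner → padded with NULL.
- l (agent_id=1) has no partner → padded with NULL.
- plus 3 unmatched r row(s), each kept with NULL l columns.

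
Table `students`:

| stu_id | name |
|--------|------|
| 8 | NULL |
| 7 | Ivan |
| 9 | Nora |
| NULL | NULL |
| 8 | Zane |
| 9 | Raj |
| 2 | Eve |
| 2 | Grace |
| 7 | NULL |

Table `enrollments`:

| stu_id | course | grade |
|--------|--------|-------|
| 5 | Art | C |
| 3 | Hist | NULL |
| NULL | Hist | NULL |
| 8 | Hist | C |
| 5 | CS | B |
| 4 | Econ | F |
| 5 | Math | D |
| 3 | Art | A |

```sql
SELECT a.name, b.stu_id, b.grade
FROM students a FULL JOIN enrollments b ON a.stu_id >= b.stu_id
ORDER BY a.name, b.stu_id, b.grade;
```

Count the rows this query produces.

44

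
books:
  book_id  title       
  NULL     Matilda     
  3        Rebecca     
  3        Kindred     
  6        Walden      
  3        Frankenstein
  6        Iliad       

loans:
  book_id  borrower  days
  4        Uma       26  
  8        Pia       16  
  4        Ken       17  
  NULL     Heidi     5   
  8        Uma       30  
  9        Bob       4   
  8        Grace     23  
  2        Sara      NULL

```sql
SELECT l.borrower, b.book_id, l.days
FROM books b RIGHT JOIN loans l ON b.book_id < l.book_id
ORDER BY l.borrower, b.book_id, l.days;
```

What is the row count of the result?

28

RIGHT JOIN keeps every row from `loans`; unmatched rows get NULL for `books`'s columns.
Matching on b.book_id < l.book_id. A NULL in a compared column never satisfies the condition.
- b[0] book_id=NULL → no match.
- b[1] book_id=3 → 6 match(es) in l → 6 row(s).
- b[2] book_id=3 → 6 match(es) in l → 6 row(s).
- b[3] book_id=6 → 4 match(es) in l → 4 row(s).
- b[4] book_id=3 → 6 match(es) in l → 6 row(s).
- b[5] book_id=6 → 4 match(es) in l → 4 row(s).
- 2 l row(s) had no b match → kept, b columns NULL.
Total: 26 matched + 2 padded = 28 rows.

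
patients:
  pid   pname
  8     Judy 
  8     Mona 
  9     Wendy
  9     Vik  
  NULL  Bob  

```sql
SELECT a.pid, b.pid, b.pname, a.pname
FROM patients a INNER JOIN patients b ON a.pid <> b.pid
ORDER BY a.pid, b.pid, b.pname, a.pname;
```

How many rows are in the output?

INNER JOIN keeps only pairs where the ON condition holds.
Matching on a.pid <> b.pid. A NULL in a compared column never satisfies the condition.
- a (pid=8) pairs with 2 row(s) of b.
- a (pid=8) pairs with 2 row(s) of b.
- a (pid=9) pairs with 2 row(s) of b.
- a (pid=9) pairs with 2 row(s) of b.
- a (pid=NULL) has no partner → excluded.
Total: 8 rows.

8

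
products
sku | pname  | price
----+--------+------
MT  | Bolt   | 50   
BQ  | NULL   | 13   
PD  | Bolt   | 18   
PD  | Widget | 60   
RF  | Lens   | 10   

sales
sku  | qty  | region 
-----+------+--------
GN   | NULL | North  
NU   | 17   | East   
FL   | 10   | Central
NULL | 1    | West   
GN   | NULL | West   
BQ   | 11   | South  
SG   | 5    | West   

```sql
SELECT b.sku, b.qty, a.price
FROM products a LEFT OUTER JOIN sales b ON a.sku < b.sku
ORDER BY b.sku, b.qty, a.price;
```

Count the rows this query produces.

10

LEFT JOIN keeps every row from `products`; unmatched rows get NULL for `sales`'s columns.
Matching on a.sku < b.sku. A NULL in a compared column never satisfies the condition.
- a[0] sku=MT → 2 match(es) in b → 2 row(s).
- a[1] sku=BQ → 5 match(es) in b → 5 row(s).
- a[2] sku=PD → 1 match(es) in b → 1 row(s).
- a[3] sku=PD → 1 match(es) in b → 1 row(s).
- a[4] sku=RF → 1 match(es) in b → 1 row(s).
Total: 10 rows.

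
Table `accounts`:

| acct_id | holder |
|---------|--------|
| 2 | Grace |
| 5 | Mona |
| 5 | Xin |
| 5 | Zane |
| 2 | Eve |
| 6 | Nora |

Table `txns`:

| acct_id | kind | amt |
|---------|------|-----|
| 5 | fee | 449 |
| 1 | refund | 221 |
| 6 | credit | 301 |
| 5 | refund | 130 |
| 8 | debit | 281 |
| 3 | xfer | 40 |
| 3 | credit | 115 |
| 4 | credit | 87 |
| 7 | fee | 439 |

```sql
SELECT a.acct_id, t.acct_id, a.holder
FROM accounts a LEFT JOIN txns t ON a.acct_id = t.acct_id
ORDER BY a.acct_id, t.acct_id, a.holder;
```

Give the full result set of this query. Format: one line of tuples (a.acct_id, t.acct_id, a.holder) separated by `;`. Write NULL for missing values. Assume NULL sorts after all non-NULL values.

(2, NULL, Eve); (2, NULL, Grace); (5, 5, Mona); (5, 5, Mona); (5, 5, Xin); (5, 5, Xin); (5, 5, Zane); (5, 5, Zane); (6, 6, Nora)

LEFT JOIN keeps every row from `accounts`; unmatched rows get NULL for `txns`'s columns.
Matching on a.acct_id = t.acct_id.
- a (acct_id=2) has no partner → padded with NULL.
- a (acct_id=5) pairs with 2 row(s) of t.
- a (acct_id=5) pairs with 2 row(s) of t.
- a (acct_id=5) pairs with 2 row(s) of t.
- a (acct_id=2) has no partner → padded with NULL.
- a (acct_id=6) pairs with 1 row(s) of t.
After projecting and ordering:
a.acct_id | t.acct_id | a.holder
2 | NULL | Eve
2 | NULL | Grace
5 | 5 | Mona
5 | 5 | Mona
5 | 5 | Xin
5 | 5 | Xin
5 | 5 | Zane
5 | 5 | Zane
6 | 6 | Nora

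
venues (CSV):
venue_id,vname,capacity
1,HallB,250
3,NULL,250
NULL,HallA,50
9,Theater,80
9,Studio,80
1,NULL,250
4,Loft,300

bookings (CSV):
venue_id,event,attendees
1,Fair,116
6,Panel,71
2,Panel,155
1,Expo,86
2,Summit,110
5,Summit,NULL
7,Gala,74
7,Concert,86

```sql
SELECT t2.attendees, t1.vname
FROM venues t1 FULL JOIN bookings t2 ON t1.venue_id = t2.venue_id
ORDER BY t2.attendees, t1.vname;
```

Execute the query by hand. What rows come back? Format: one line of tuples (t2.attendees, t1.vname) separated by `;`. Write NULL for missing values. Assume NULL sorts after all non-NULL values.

(71, NULL); (74, NULL); (86, HallB); (86, NULL); (86, NULL); (110, NULL); (116, HallB); (116, NULL); (155, NULL); (NULL, HallA); (NULL, Loft); (NULL, Studio); (NULL, Theater); (NULL, NULL); (NULL, NULL)

FULL OUTER JOIN keeps every row from both sides; unmatched rows get NULL for the other side's columns.
Matching on t1.venue_id = t2.venue_id. A NULL in a compared column never satisfies the condition.
- venue_id=1: 2 matching t2 row(s), so 2 row(s) emitted.
- venue_id=3: no t2 row matches, row kept with t2 columns NULL.
- venue_id=NULL: no t2 row matches, row kept with t2 columns NULL.
- venue_id=9: no t2 row matches, row kept with t2 columns NULL.
- venue_id=9: no t2 row matches, row kept with t2 columns NULL.
- venue_id=1: 2 matching t2 row(s), so 2 row(s) emitted.
- venue_id=4: no t2 row matches, row kept with t2 columns NULL.
- 6 t2 row(s) had no t1 match → kept, t1 columns NULL.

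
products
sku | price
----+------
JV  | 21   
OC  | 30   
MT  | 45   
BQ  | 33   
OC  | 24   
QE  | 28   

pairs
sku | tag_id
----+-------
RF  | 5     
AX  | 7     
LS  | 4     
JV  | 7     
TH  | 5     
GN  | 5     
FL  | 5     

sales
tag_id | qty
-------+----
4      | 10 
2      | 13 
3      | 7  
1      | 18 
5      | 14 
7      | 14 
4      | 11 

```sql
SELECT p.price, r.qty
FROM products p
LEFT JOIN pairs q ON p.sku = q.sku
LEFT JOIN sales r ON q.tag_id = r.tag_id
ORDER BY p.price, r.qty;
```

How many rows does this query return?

6

Evaluate left to right. First `products p LEFT JOIN pairs q` on sku: 6 row(s).
Then LEFT JOIN `sales r` on tag_id: each of those 6 rows is kept; rows whose q.tag_id has no match in r get NULL for r's columns.
Result: 6 row(s).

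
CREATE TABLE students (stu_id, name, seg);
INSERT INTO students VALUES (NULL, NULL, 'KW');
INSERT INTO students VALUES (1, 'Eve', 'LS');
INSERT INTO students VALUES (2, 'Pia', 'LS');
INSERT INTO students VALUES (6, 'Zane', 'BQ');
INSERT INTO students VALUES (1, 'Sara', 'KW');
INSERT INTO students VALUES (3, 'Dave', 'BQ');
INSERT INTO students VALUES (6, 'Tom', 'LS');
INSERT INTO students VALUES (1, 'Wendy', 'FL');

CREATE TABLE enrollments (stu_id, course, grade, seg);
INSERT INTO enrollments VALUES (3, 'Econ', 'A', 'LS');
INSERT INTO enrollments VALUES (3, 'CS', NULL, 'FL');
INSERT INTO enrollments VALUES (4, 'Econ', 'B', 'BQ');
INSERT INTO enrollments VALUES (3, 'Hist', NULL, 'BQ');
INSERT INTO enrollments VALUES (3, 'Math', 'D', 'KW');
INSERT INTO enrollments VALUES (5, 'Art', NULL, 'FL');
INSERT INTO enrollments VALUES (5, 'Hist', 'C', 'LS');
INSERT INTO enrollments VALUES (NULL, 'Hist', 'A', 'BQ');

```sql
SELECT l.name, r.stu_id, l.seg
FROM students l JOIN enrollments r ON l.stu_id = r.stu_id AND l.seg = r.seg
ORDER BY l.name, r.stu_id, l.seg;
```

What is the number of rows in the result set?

INNER JOIN keeps only pairs where the ON condition holds.
Matching on l.stu_id = r.stu_id AND l.seg = r.seg. A NULL in a compared column never satisfies the condition.
Matched pairs: 1.
Total: 1 rows.

1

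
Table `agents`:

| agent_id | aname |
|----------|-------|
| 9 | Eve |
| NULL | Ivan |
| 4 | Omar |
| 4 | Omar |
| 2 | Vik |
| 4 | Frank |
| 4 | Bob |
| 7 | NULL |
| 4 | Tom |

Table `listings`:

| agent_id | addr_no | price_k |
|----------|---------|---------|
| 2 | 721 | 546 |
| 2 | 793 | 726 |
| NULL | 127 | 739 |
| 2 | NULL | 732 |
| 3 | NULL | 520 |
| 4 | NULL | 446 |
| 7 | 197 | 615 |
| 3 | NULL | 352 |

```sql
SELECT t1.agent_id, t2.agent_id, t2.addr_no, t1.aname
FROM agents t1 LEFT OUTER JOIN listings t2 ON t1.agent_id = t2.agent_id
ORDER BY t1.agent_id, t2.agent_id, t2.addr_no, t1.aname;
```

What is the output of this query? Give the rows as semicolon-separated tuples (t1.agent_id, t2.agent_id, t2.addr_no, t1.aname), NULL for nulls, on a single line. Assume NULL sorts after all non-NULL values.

LEFT JOIN keeps every row from `agents`; unmatched rows get NULL for `listings`'s columns.
Matching on t1.agent_id = t2.agent_id. A NULL in a compared column never satisfies the condition.
Matched pairs: 9; unmatched t1 rows kept: 2.

(2, 2, 721, Vik); (2, 2, 793, Vik); (2, 2, NULL, Vik); (4, 4, NULL, Bob); (4, 4, NULL, Frank); (4, 4, NULL, Omar); (4, 4, NULL, Omar); (4, 4, NULL, Tom); (7, 7, 197, NULL); (9, NULL, NULL, Eve); (NULL, NULL, NULL, Ivan)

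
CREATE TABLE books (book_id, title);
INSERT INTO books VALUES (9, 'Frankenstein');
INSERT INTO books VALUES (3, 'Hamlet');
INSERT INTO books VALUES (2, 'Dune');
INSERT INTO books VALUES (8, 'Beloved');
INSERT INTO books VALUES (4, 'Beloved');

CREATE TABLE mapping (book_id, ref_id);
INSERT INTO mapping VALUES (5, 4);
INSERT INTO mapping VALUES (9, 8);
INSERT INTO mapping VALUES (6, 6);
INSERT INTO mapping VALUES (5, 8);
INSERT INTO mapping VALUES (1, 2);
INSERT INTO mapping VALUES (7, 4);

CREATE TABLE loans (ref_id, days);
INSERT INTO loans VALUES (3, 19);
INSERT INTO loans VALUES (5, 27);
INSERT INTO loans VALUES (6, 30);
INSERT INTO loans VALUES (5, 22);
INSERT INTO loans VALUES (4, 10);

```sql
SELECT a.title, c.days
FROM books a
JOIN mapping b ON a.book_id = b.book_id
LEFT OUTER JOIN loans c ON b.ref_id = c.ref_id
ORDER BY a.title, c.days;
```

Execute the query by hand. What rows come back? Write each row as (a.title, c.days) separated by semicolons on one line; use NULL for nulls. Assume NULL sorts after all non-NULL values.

(Frankenstein, NULL)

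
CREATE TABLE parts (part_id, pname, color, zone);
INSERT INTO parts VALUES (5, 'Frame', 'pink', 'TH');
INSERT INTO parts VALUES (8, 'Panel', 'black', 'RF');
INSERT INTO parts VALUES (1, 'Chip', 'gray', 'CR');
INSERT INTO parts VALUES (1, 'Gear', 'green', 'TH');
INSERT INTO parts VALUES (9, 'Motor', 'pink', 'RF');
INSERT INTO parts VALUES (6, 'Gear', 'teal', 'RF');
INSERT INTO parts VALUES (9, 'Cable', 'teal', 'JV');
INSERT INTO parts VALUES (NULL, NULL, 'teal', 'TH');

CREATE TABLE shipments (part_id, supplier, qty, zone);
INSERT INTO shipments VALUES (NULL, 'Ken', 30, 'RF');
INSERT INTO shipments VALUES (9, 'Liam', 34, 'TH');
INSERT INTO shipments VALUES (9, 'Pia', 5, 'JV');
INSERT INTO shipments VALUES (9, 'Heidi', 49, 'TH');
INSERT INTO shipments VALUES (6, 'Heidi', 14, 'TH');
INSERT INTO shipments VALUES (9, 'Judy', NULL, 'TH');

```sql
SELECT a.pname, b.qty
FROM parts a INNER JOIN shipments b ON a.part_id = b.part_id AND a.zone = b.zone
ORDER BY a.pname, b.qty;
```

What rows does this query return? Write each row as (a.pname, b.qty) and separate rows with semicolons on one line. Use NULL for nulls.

(Cable, 5)

INNER JOIN keeps only pairs where the ON condition holds.
Matching on a.part_id = b.part_id AND a.zone = b.zone. A NULL in a compared column never satisfies the condition.
Matched pairs: 1.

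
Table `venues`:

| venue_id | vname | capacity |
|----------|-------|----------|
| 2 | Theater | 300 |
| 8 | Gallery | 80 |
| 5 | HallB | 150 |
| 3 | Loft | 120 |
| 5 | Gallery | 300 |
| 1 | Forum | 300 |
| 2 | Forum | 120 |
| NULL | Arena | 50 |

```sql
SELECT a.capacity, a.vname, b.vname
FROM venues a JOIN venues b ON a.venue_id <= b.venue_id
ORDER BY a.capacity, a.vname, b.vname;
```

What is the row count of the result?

INNER JOIN keeps only pairs where the ON condition holds.
Matching on a.venue_id <= b.venue_id. A NULL in a compared column never satisfies the condition.
- a row (venue_id=2): matches 6 b row(s) → 6 output row(s).
- a row (venue_id=8): matches 1 b row(s) → 1 output row(s).
- a row (venue_id=5): matches 3 b row(s) → 3 output row(s).
- a row (venue_id=3): matches 4 b row(s) → 4 output row(s).
- a row (venue_id=5): matches 3 b row(s) → 3 output row(s).
- a row (venue_id=1): matches 7 b row(s) → 7 output row(s).
- a row (venue_id=2): matches 6 b row(s) → 6 output row(s).
- a row (venue_id=NULL): no match → dropped.
Total: 30 rows.

30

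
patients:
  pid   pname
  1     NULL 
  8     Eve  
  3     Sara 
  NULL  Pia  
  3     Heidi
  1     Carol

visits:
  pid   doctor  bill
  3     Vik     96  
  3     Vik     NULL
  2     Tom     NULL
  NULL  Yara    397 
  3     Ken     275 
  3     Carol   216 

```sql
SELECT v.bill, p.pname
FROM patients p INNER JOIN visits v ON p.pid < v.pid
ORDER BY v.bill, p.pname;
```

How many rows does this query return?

INNER JOIN keeps only pairs where the ON condition holds.
Matching on p.pid < v.pid. A NULL in a compared column never satisfies the condition.
- p (pid=1) pairs with 5 row(s) of v.
- p (pid=8) has no partner → excluded.
- p (pid=3) has no partner → excluded.
- p (pid=NULL) has no partner → excluded.
- p (pid=3) has no partner → excluded.
- p (pid=1) pairs with 5 row(s) of v.
Total: 10 rows.

10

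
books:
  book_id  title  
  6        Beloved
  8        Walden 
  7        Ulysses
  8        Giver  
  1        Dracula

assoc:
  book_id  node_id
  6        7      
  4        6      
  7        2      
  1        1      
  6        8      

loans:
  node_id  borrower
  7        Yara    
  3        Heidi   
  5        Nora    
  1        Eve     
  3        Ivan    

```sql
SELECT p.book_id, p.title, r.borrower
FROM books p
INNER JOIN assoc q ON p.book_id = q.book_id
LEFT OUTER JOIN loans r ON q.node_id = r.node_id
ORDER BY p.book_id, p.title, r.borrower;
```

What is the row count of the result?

4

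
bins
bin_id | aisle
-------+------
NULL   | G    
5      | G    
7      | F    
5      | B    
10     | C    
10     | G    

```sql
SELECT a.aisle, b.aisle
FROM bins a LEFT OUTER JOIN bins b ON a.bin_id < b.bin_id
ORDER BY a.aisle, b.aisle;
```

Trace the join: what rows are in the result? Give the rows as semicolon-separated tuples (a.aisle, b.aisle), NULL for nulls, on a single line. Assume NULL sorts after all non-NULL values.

LEFT JOIN keeps every row from `bins a`; unmatched rows get NULL for `bins b`'s columns.
Matching on a.bin_id < b.bin_id. A NULL in a compared column never satisfies the condition.
Matched pairs: 8; unmatched a rows kept: 3.

(B, C); (B, F); (B, G); (C, NULL); (F, C); (F, G); (G, C); (G, F); (G, G); (G, NULL); (G, NULL)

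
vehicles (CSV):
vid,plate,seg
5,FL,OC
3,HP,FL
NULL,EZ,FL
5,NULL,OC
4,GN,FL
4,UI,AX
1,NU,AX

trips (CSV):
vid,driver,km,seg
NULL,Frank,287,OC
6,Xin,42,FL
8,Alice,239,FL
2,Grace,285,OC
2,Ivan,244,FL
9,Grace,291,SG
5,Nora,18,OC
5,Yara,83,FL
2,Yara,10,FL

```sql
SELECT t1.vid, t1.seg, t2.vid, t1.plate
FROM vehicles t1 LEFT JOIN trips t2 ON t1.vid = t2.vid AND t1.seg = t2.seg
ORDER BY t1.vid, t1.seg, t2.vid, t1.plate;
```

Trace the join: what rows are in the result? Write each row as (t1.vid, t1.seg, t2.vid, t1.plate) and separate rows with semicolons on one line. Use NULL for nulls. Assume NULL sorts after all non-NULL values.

LEFT JOIN keeps every row from `vehicles`; unmatched rows get NULL for `trips`'s columns.
Matching on t1.vid = t2.vid AND t1.seg = t2.seg. A NULL in a compared column never satisfies the condition.
Matched pairs: 2; unmatched t1 rows kept: 5.

(1, AX, NULL, NU); (3, FL, NULL, HP); (4, AX, NULL, UI); (4, FL, NULL, GN); (5, OC, 5, FL); (5, OC, 5, NULL); (NULL, FL, NULL, EZ)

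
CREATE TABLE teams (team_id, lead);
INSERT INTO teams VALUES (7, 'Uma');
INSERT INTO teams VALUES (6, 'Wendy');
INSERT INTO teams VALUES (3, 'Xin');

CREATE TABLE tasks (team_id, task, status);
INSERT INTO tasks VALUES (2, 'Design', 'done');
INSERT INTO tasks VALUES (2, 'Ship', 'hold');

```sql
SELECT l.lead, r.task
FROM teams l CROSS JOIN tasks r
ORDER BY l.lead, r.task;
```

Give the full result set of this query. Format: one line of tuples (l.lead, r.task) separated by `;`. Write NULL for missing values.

(Uma, Design); (Uma, Ship); (Wendy, Design); (Wendy, Ship); (Xin, Design); (Xin, Ship)

CROSS JOIN pairs every row of `teams` with every row of `tasks`: 3 × 2 = 6 rows.
After projecting and ordering:
l.lead | r.task
Uma | Design
Uma | Ship
Wendy | Design
Wendy | Ship
Xin | Design
Xin | Ship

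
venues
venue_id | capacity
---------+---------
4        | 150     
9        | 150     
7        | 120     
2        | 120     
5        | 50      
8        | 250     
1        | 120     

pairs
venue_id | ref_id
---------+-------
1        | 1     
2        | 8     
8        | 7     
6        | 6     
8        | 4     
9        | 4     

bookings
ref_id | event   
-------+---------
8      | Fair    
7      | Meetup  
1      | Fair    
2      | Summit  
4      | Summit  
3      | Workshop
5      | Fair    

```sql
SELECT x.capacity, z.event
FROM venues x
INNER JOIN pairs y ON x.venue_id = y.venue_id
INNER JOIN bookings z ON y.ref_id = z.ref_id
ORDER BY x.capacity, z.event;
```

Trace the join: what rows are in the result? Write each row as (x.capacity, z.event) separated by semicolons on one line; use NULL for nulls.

(120, Fair); (120, Fair); (150, Summit); (250, Meetup); (250, Summit)

Evaluate left to right. First `venues x INNER JOIN pairs y` on venue_id: 5 row(s).
Then INNER JOIN `bookings z` on ref_id: keep only rows whose y.ref_id appears in z.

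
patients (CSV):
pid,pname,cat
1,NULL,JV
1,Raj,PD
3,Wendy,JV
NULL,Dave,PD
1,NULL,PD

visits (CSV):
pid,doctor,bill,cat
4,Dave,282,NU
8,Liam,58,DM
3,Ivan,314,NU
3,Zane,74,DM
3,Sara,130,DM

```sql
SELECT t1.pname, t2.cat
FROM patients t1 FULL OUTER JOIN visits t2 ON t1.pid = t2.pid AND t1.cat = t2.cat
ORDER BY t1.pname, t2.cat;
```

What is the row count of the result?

FULL OUTER JOIN keeps every row from both sides; unmatched rows get NULL for the other side's columns.
Matching on t1.pid = t2.pid AND t1.cat = t2.cat. A NULL in a compared column never satisfies the condition.
- pid=1, cat=JV: no t2 row matches, row kept with t2 columns NULL.
- pid=1, cat=PD: no t2 row matches, row kept with t2 columns NULL.
- pid=3, cat=JV: no t2 row matches, row kept with t2 columns NULL.
- pid=NULL, cat=PD: no t2 row matches, row kept with t2 columns NULL.
- pid=1, cat=PD: no t2 row matches, row kept with t2 columns NULL.
- 5 row(s) from t2 found no t1 partner → padded with NULL.
Total: 0 matched + 10 padded = 10 rows.

10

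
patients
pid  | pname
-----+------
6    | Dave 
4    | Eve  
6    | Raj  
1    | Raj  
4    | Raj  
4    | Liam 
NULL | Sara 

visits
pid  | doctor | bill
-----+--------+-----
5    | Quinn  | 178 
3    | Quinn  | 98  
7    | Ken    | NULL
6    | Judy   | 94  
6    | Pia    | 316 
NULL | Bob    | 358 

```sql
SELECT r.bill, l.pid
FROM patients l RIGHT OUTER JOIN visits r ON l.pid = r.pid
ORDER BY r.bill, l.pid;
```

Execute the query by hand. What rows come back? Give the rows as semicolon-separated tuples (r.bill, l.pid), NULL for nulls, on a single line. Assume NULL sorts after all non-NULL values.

(94, 6); (94, 6); (98, NULL); (178, NULL); (316, 6); (316, 6); (358, NULL); (NULL, NULL)

RIGHT JOIN keeps every row from `visits`; unmatched rows get NULL for `patients`'s columns.
Matching on l.pid = r.pid. A NULL in a compared column never satisfies the condition.
Matched pairs: 4; unmatched r rows kept: 4.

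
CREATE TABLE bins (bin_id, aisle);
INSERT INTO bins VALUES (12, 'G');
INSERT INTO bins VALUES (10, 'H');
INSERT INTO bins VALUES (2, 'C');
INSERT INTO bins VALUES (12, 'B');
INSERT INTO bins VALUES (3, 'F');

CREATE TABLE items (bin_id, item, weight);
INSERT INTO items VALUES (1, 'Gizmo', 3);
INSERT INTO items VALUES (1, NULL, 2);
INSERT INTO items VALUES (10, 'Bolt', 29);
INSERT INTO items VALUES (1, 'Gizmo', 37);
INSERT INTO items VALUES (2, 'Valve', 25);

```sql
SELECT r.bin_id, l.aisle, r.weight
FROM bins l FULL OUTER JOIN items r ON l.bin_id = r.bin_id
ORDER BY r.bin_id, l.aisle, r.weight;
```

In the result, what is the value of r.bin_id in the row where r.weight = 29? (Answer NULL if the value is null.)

FULL OUTER JOIN keeps every row from both sides; unmatched rows get NULL for the other side's columns.
Matching on l.bin_id = r.bin_id.
- l[0] bin_id=12 → no match; kept with NULLs on the r side.
- l[1] bin_id=10 → 1 match(es) in r → 1 row(s).
- l[2] bin_id=2 → 1 match(es) in r → 1 row(s).
- l[3] bin_id=12 → no match; kept with NULLs on the r side.
- l[4] bin_id=3 → no match; kept with NULLs on the r side.
- 3 row(s) from r found no l partner → padded with NULL.

10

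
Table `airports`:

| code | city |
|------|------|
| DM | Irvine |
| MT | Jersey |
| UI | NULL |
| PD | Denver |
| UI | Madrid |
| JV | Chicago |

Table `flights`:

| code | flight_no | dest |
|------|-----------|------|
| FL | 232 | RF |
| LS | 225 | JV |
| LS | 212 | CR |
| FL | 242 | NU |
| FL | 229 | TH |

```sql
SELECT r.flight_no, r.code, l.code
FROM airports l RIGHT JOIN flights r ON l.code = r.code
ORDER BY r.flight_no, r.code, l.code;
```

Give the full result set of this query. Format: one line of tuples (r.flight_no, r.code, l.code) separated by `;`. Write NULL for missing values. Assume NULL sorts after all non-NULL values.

(212, LS, NULL); (225, LS, NULL); (229, FL, NULL); (232, FL, NULL); (242, FL, NULL)

RIGHT JOIN keeps every row from `flights`; unmatched rows get NULL for `airports`'s columns.
Matching on l.code = r.code.
Matched pairs: 0; unmatched r rows kept: 5.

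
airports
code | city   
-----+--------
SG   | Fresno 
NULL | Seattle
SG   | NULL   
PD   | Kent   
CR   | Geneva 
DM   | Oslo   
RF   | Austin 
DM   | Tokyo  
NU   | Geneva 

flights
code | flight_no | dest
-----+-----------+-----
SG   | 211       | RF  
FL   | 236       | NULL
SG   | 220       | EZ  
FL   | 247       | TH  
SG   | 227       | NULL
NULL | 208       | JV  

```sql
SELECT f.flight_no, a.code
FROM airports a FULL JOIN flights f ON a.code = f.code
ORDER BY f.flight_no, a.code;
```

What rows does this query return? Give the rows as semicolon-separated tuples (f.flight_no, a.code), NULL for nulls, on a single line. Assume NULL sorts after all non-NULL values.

(208, NULL); (211, SG); (211, SG); (220, SG); (220, SG); (227, SG); (227, SG); (236, NULL); (247, NULL); (NULL, CR); (NULL, DM); (NULL, DM); (NULL, NU); (NULL, PD); (NULL, RF); (NULL, NULL)

FULL OUTER JOIN keeps every row from both sides; unmatched rows get NULL for the other side's columns.
Matching on a.code = f.code. A NULL in a compared column never satisfies the condition.
- a row (code=SG): matches 3 f row(s) → 3 output row(s).
- a row (code=NULL): no match → kept, f columns NULL.
- a row (code=SG): matches 3 f row(s) → 3 output row(s).
- a row (code=PD): no match → kept, f columns NULL.
- a row (code=CR): no match → kept, f columns NULL.
- a row (code=DM): no match → kept, f columns NULL.
- a row (code=RF): no match → kept, f columns NULL.
- a row (code=DM): no match → kept, f columns NULL.
- a row (code=NU): no match → kept, f columns NULL.
- plus 3 unmatched f row(s), each kept with NULL a columns.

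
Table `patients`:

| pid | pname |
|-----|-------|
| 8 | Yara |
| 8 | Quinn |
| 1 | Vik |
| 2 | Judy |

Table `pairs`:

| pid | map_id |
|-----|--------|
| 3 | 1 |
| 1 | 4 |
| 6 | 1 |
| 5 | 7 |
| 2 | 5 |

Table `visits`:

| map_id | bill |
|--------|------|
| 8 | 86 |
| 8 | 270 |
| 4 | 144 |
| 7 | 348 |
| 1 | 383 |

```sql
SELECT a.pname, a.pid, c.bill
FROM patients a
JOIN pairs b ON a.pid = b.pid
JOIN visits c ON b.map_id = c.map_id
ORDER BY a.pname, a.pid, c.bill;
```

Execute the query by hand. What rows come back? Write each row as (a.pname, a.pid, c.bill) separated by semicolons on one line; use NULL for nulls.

(Vik, 1, 144)

Evaluate left to right. First `patients a INNER JOIN pairs b` on pid: 2 row(s).
Then INNER JOIN `visits c` on map_id: keep only rows whose b.map_id appears in c.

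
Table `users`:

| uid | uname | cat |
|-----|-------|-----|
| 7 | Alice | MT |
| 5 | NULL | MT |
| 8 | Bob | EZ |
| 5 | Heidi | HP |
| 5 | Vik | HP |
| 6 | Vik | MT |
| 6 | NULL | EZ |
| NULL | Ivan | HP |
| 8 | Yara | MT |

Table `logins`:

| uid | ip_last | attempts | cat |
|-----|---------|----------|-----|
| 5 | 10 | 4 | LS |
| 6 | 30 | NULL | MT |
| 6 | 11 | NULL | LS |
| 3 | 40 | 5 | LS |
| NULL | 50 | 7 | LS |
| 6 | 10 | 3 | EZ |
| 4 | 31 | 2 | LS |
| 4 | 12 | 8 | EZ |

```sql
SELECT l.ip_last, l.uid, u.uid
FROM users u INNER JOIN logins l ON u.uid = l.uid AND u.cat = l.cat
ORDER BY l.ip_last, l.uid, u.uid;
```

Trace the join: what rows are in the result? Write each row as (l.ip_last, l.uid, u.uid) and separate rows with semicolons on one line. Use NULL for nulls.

(10, 6, 6); (30, 6, 6)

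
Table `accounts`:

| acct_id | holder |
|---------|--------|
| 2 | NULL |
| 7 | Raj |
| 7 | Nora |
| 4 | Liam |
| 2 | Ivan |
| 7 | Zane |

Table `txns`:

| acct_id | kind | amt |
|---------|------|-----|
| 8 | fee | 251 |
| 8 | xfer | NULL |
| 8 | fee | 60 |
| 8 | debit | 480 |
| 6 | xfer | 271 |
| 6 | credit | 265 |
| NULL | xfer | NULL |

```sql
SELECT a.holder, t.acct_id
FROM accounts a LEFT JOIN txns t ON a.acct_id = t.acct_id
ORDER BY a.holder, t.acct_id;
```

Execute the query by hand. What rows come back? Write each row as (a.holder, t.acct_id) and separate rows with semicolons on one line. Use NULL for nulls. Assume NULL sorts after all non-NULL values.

(Ivan, NULL); (Liam, NULL); (Nora, NULL); (Raj, NULL); (Zane, NULL); (NULL, NULL)

LEFT JOIN keeps every row from `accounts`; unmatched rows get NULL for `txns`'s columns.
Matching on a.acct_id = t.acct_id. A NULL in a compared column never satisfies the condition.
- a[0] acct_id=2 → no match; kept with NULLs on the t side.
- a[1] acct_id=7 → no match; kept with NULLs on the t side.
- a[2] acct_id=7 → no match; kept with NULLs on the t side.
- a[3] acct_id=4 → no match; kept with NULLs on the t side.
- a[4] acct_id=2 → no match; kept with NULLs on the t side.
- a[5] acct_id=7 → no match; kept with NULLs on the t side.
After projecting and ordering:
a.holder | t.acct_id
Ivan | NULL
Liam | NULL
Nora | NULL
Raj | NULL
Zane | NULL
NULL | NULL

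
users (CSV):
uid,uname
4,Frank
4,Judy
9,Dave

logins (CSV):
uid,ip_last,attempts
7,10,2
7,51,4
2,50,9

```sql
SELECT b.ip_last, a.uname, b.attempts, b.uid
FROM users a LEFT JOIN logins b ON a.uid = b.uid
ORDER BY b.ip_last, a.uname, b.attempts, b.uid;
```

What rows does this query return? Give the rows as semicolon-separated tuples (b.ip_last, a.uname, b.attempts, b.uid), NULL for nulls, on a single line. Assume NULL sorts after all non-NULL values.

LEFT JOIN keeps every row from `users`; unmatched rows get NULL for `logins`'s columns.
Matching on a.uid = b.uid.
Matched pairs: 0; unmatched a rows kept: 3.

(NULL, Dave, NULL, NULL); (NULL, Frank, NULL, NULL); (NULL, Judy, NULL, NULL)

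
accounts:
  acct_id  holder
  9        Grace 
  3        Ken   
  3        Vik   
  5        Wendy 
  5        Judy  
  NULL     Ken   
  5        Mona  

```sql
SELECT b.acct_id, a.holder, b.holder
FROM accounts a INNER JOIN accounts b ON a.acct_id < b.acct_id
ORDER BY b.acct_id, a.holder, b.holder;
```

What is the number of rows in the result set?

11

INNER JOIN keeps only pairs where the ON condition holds.
Matching on a.acct_id < b.acct_id. A NULL in a compared column never satisfies the condition.
- a (acct_id=9) has no partner → excluded.
- a (acct_id=3) pairs with 4 row(s) of b.
- a (acct_id=3) pairs with 4 row(s) of b.
- a (acct_id=5) pairs with 1 row(s) of b.
- a (acct_id=5) pairs with 1 row(s) of b.
- a (acct_id=NULL) has no partner → excluded.
- a (acct_id=5) pairs with 1 row(s) of b.
Total: 11 rows.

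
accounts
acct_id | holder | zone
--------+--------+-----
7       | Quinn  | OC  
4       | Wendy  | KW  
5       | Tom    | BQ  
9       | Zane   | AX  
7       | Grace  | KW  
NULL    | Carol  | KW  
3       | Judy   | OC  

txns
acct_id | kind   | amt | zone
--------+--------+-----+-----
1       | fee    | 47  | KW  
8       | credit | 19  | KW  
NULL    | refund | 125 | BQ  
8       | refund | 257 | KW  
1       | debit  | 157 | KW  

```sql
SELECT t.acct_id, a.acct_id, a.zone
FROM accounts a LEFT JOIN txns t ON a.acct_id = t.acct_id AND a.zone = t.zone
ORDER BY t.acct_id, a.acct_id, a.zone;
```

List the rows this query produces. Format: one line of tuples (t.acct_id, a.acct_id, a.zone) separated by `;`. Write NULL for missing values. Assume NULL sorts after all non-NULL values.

LEFT JOIN keeps every row from `accounts`; unmatched rows get NULL for `txns`'s columns.
Matching on a.acct_id = t.acct_id AND a.zone = t.zone. A NULL in a compared column never satisfies the condition.
- a[0] acct_id=7, zone=OC → no match; kept with NULLs on the t side.
- a[1] acct_id=4, zone=KW → no match; kept with NULLs on the t side.
- a[2] acct_id=5, zone=BQ → no match; kept with NULLs on the t side.
- a[3] acct_id=9, zone=AX → no match; kept with NULLs on the t side.
- a[4] acct_id=7, zone=KW → no match; kept with NULLs on the t side.
- a[5] acct_id=NULL, zone=KW → no match; kept with NULLs on the t side.
- a[6] acct_id=3, zone=OC → no match; kept with NULLs on the t side.
After projecting and ordering:
t.acct_id | a.acct_id | a.zone
NULL | 3 | OC
NULL | 4 | KW
NULL | 5 | BQ
NULL | 7 | KW
NULL | 7 | OC
NULL | 9 | AX
NULL | NULL | KW

(NULL, 3, OC); (NULL, 4, KW); (NULL, 5, BQ); (NULL, 7, KW); (NULL, 7, OC); (NULL, 9, AX); (NULL, NULL, KW)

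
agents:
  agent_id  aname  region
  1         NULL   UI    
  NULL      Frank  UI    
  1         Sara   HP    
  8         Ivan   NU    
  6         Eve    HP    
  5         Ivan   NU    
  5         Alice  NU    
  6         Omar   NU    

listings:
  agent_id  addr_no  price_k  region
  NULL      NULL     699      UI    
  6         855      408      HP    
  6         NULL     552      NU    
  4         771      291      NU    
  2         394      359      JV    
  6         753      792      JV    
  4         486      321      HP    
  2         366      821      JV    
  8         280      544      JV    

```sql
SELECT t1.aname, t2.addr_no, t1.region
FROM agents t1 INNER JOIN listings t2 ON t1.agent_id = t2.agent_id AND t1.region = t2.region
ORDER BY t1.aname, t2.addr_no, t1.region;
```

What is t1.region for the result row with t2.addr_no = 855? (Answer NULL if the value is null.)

HP

INNER JOIN keeps only pairs where the ON condition holds.
Matching on t1.agent_id = t2.agent_id AND t1.region = t2.region. A NULL in a compared column never satisfies the condition.
- t1 (agent_id=1, region=UI) has no partner → excluded.
- t1 (agent_id=NULL, region=UI) has no partner → excluded.
- t1 (agent_id=1, region=HP) has no partner → excluded.
- t1 (agent_id=8, region=NU) has no partner → excluded.
- t1 (agent_id=6, region=HP) pairs with 1 row(s) of t2.
- t1 (agent_id=5, region=NU) has no partner → excluded.
- t1 (agent_id=5, region=NU) has no partner → excluded.
- t1 (agent_id=6, region=NU) pairs with 1 row(s) of t2.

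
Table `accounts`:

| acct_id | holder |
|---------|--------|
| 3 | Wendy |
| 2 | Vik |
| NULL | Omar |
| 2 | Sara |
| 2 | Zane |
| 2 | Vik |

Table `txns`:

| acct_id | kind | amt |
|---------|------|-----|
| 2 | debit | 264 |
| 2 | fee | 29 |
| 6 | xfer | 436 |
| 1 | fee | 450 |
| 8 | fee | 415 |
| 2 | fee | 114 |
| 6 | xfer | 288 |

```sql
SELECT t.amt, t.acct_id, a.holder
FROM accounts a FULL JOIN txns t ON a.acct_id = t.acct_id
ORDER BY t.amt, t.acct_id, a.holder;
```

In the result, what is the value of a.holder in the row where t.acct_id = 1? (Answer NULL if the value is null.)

NULL

FULL OUTER JOIN keeps every row from both sides; unmatched rows get NULL for the other side's columns.
Matching on a.acct_id = t.acct_id. A NULL in a compared column never satisfies the condition.
- a row (acct_id=3): no match → kept, t columns NULL.
- a row (acct_id=2): matches 3 t row(s) → 3 output row(s).
- a row (acct_id=NULL): no match → kept, t columns NULL.
- a row (acct_id=2): matches 3 t row(s) → 3 output row(s).
- a row (acct_id=2): matches 3 t row(s) → 3 output row(s).
- a row (acct_id=2): matches 3 t row(s) → 3 output row(s).
- 4 row(s) from t found no a partner → padded with NULL.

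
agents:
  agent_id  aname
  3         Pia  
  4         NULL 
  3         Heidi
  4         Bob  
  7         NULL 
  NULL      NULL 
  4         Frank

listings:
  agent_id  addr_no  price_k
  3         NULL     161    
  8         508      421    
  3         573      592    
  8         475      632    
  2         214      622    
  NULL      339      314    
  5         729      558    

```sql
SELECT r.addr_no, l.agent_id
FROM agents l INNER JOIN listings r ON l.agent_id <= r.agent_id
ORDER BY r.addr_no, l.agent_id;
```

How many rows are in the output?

21

INNER JOIN keeps only pairs where the ON condition holds.
Matching on l.agent_id <= r.agent_id. A NULL in a compared column never satisfies the condition.
Matched pairs: 21.
Total: 21 rows.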